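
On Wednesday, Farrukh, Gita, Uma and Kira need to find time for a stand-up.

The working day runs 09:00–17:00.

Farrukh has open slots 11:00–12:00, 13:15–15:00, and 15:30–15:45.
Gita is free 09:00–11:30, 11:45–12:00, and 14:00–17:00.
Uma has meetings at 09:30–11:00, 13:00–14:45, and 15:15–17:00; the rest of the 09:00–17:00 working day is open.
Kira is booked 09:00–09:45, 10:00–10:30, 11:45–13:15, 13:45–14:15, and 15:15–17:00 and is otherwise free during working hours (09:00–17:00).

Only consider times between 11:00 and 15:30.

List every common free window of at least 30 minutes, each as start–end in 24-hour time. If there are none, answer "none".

11:00–11:30

Uma free within 09:00–17:00: 09:00–09:30, 11:00–13:00, 14:45–15:15.
Kira free within 09:00–17:00: 09:45–10:00, 10:30–11:45, 13:15–13:45, 14:15–15:15.
Farrukh ∩ Gita: 11:00–11:30, 11:45–12:00, 14:00–15:00, 15:30–15:45.
Farrukh ∩ Gita ∩ Uma: 11:00–11:30, 11:45–12:00, 14:45–15:00.
Farrukh ∩ Gita ∩ Uma ∩ Kira: 11:00–11:30, 14:45–15:00.
Restricted to 11:00–15:30: 11:00–11:30, 14:45–15:00.
Windows ≥ 30 min: 11:00–11:30.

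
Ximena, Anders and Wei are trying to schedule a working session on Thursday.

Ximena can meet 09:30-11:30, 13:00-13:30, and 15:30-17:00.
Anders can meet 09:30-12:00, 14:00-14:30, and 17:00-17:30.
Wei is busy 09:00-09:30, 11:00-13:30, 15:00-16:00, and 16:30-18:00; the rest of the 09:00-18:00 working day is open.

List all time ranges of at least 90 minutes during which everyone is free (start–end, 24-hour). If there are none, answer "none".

Wei free within 09:00–18:00: 09:30–11:00, 13:30–15:00, 16:00–16:30.
Ximena ∩ Anders: 09:30–11:30.
Ximena ∩ Anders ∩ Wei: 09:30–11:00.
Windows ≥ 90 min: 09:30–11:00.

09:30–11:00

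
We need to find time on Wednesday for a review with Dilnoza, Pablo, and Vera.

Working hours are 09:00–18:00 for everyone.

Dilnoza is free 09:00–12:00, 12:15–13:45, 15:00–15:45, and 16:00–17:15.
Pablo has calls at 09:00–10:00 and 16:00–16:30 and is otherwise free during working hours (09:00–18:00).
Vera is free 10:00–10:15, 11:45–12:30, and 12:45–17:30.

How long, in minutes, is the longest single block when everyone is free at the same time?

60 minutes

Pablo free within 09:00–18:00: 10:00–16:00, 16:30–18:00.
Dilnoza ∩ Pablo: 10:00–12:00, 12:15–13:45, 15:00–15:45, 16:30–17:15.
Dilnoza ∩ Pablo ∩ Vera: 10:00–10:15, 11:45–12:00, 12:15–12:30, 12:45–13:45, 15:00–15:45, 16:30–17:15.
Common window lengths: 15, 15, 15, 60, 45, 45 min; longest is 60.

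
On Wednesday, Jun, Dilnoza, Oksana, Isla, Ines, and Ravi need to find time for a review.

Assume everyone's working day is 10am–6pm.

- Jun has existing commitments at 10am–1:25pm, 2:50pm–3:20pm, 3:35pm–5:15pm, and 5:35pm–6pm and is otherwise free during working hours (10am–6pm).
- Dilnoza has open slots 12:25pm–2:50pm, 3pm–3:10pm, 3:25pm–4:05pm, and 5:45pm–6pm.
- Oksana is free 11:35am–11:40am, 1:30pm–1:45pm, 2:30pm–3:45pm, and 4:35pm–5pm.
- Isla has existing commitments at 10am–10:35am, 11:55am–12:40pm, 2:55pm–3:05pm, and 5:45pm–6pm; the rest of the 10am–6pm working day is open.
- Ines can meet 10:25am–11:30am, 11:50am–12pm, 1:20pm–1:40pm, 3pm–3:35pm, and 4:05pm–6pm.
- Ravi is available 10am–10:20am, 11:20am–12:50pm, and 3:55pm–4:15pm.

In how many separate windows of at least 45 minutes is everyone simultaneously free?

Jun free within 10:00–18:00: 13:25–14:50, 15:20–15:35, 17:15–17:35.
Isla free within 10:00–18:00: 10:35–11:55, 12:40–14:55, 15:05–17:45.
Jun ∩ Dilnoza: 13:25–14:50, 15:25–15:35.
Jun ∩ Dilnoza ∩ Oksana: 13:30–13:45, 14:30–14:50, 15:25–15:35.
Jun ∩ Dilnoza ∩ Oksana ∩ Isla: 13:30–13:45, 14:30–14:50, 15:25–15:35.
Jun ∩ Dilnoza ∩ Oksana ∩ Isla ∩ Ines: 13:30–13:40, 15:25–15:35.
Jun ∩ Dilnoza ∩ Oksana ∩ Isla ∩ Ines ∩ Ravi: (none).
Windows ≥ 45 min: (none).
That's 0 windows.

0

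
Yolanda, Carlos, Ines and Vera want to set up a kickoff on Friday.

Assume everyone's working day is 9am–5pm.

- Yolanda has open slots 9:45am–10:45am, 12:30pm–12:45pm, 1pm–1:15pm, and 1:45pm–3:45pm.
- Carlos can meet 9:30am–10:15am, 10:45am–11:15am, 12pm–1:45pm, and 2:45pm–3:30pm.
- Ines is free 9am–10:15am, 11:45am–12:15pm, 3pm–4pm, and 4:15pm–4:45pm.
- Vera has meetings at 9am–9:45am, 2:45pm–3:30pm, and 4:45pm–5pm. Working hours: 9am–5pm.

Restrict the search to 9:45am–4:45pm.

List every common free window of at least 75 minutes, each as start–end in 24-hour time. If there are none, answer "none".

none

Vera free within 09:00–17:00: 09:45–14:45, 15:30–16:45.
Yolanda ∩ Carlos: 09:45–10:15, 12:30–12:45, 13:00–13:15, 14:45–15:30.
Yolanda ∩ Carlos ∩ Ines: 09:45–10:15, 15:00–15:30.
Yolanda ∩ Carlos ∩ Ines ∩ Vera: 09:45–10:15.
Restricted to 09:45–16:45: 09:45–10:15.
Windows ≥ 75 min: (none).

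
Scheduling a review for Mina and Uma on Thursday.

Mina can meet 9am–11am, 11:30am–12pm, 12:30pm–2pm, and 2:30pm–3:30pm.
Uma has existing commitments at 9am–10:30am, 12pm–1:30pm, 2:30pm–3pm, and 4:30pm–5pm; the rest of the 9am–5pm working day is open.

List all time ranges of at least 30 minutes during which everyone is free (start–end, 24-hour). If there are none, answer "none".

Uma free within 09:00–17:00: 10:30–12:00, 13:30–14:30, 15:00–16:30.
Mina ∩ Uma: 10:30–11:00, 11:30–12:00, 13:30–14:00, 15:00–15:30.
Windows ≥ 30 min: 10:30–11:00, 11:30–12:00, 13:30–14:00, 15:00–15:30.

10:30–11:00, 11:30–12:00, 13:30–14:00, 15:00–15:30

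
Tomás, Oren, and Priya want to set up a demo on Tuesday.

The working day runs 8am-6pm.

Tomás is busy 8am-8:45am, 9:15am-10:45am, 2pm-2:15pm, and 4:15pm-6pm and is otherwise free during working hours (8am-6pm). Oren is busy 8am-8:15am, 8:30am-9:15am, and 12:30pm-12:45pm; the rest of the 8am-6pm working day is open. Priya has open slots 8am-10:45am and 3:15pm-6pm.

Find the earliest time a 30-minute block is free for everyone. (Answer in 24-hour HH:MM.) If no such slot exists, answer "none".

15:15

Tomás free within 08:00–18:00: 08:45–09:15, 10:45–14:00, 14:15–16:15.
Oren free within 08:00–18:00: 08:15–08:30, 09:15–12:30, 12:45–18:00.
Tomás ∩ Oren: 10:45–12:30, 12:45–14:00, 14:15–16:15.
Tomás ∩ Oren ∩ Priya: 15:15–16:15.
Windows ≥ 30 min: 15:15–16:15.
Earliest such window starts at 15:15.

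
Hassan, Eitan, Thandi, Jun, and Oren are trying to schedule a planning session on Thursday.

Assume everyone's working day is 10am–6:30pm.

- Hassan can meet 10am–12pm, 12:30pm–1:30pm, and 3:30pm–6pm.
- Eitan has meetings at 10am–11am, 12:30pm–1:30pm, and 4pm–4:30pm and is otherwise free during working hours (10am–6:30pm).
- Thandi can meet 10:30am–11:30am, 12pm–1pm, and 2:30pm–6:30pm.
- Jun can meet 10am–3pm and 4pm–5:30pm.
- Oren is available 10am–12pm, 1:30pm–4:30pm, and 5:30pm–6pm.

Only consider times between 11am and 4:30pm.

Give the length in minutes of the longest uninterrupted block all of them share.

Eitan free within 10:00–18:30: 11:00–12:30, 13:30–16:00, 16:30–18:30.
Hassan ∩ Eitan: 11:00–12:00, 15:30–16:00, 16:30–18:00.
Hassan ∩ Eitan ∩ Thandi: 11:00–11:30, 15:30–16:00, 16:30–18:00.
Hassan ∩ Eitan ∩ Thandi ∩ Jun: 11:00–11:30, 16:30–17:30.
Hassan ∩ Eitan ∩ Thandi ∩ Jun ∩ Oren: 11:00–11:30.
Restricted to 11:00–16:30: 11:00–11:30.
Single common window of 30 minutes.

30 minutes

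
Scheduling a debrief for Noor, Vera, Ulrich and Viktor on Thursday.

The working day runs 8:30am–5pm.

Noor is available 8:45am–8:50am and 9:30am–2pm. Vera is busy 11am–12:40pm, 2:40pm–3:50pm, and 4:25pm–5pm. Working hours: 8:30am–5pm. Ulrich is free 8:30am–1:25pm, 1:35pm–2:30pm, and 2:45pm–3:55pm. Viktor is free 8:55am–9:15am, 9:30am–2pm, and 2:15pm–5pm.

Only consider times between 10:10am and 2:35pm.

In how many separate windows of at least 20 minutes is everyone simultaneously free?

3

Vera free within 08:30–17:00: 08:30–11:00, 12:40–14:40, 15:50–16:25.
Noor ∩ Vera: 08:45–08:50, 09:30–11:00, 12:40–14:00.
Noor ∩ Vera ∩ Ulrich: 08:45–08:50, 09:30–11:00, 12:40–13:25, 13:35–14:00.
Noor ∩ Vera ∩ Ulrich ∩ Viktor: 09:30–11:00, 12:40–13:25, 13:35–14:00.
Restricted to 10:10–14:35: 10:10–11:00, 12:40–13:25, 13:35–14:00.
Windows ≥ 20 min: 10:10–11:00, 12:40–13:25, 13:35–14:00.
That's 3 windows.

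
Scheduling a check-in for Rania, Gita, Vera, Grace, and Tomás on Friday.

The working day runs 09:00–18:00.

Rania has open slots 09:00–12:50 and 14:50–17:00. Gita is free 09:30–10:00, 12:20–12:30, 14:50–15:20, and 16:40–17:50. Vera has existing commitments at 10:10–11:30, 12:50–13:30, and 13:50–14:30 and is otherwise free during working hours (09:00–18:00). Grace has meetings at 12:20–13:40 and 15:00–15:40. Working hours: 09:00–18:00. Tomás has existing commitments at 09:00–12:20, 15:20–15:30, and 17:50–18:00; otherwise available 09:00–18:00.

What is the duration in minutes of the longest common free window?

Vera free within 09:00–18:00: 09:00–10:10, 11:30–12:50, 13:30–13:50, 14:30–18:00.
Grace free within 09:00–18:00: 09:00–12:20, 13:40–15:00, 15:40–18:00.
Tomás free within 09:00–18:00: 12:20–15:20, 15:30–17:50.
Rania ∩ Gita: 09:30–10:00, 12:20–12:30, 14:50–15:20, 16:40–17:00.
Rania ∩ Gita ∩ Vera: 09:30–10:00, 12:20–12:30, 14:50–15:20, 16:40–17:00.
Rania ∩ Gita ∩ Vera ∩ Grace: 09:30–10:00, 14:50–15:00, 16:40–17:00.
Rania ∩ Gita ∩ Vera ∩ Grace ∩ Tomás: 14:50–15:00, 16:40–17:00.
Common window lengths: 10, 20 min; longest is 20.

20 minutes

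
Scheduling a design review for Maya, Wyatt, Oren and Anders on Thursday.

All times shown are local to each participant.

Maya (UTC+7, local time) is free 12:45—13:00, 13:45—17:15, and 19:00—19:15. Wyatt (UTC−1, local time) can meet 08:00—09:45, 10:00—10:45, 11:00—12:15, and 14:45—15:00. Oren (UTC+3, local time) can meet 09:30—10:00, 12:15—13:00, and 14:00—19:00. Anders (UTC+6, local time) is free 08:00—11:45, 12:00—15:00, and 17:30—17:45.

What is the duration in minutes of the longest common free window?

0 minutes

Maya → UTC: 05:45–06:00, 06:45–10:15, 12:00–12:15.
Wyatt → UTC: 09:00–10:45, 11:00–11:45, 12:00–13:15, 15:45–16:00.
Oren → UTC: 06:30–07:00, 09:15–10:00, 11:00–16:00.
Anders → UTC: 02:00–05:45, 06:00–09:00, 11:30–11:45.
Maya ∩ Wyatt: 09:00–10:15, 12:00–12:15.
Maya ∩ Wyatt ∩ Oren: 09:15–10:00, 12:00–12:15.
Maya ∩ Wyatt ∩ Oren ∩ Anders: (none).
No common window.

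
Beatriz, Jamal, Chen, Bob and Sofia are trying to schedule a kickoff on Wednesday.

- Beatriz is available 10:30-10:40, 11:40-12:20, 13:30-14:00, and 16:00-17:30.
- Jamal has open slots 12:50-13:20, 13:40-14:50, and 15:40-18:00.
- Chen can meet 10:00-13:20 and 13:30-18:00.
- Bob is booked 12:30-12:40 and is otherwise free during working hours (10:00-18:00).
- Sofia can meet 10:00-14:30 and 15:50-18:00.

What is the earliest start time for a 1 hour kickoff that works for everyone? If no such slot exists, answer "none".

Bob free within 10:00–18:00: 10:00–12:30, 12:40–18:00.
Beatriz ∩ Jamal: 13:40–14:00, 16:00–17:30.
Beatriz ∩ Jamal ∩ Chen: 13:40–14:00, 16:00–17:30.
Beatriz ∩ Jamal ∩ Chen ∩ Bob: 13:40–14:00, 16:00–17:30.
Beatriz ∩ Jamal ∩ Chen ∩ Bob ∩ Sofia: 13:40–14:00, 16:00–17:30.
Windows ≥ 60 min: 16:00–17:30.
Earliest such window starts at 16:00.

16:00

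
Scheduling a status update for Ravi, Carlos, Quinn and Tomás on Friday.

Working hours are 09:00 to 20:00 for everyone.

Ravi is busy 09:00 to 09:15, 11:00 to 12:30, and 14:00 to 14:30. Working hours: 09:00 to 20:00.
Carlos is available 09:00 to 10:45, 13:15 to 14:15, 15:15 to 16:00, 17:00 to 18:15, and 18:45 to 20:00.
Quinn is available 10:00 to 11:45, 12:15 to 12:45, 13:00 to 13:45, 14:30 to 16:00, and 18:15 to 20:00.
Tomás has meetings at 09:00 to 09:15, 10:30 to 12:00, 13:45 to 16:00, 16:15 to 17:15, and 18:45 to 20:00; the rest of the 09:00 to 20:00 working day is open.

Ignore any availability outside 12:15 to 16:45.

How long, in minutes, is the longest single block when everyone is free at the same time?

Ravi free within 09:00–20:00: 09:15–11:00, 12:30–14:00, 14:30–20:00.
Tomás free within 09:00–20:00: 09:15–10:30, 12:00–13:45, 16:00–16:15, 17:15–18:45.
Ravi ∩ Carlos: 09:15–10:45, 13:15–14:00, 15:15–16:00, 17:00–18:15, 18:45–20:00.
Ravi ∩ Carlos ∩ Quinn: 10:00–10:45, 13:15–13:45, 15:15–16:00, 18:45–20:00.
Ravi ∩ Carlos ∩ Quinn ∩ Tomás: 10:00–10:30, 13:15–13:45.
Restricted to 12:15–16:45: 13:15–13:45.
Single common window of 30 minutes.

30 minutes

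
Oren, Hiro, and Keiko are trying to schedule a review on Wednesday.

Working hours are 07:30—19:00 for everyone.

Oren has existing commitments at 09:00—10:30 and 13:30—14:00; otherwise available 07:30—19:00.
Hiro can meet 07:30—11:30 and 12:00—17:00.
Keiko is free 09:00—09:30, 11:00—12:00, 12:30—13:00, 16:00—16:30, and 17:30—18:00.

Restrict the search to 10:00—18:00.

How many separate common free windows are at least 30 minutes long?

3

Oren free within 07:30–19:00: 07:30–09:00, 10:30–13:30, 14:00–19:00.
Oren ∩ Hiro: 07:30–09:00, 10:30–11:30, 12:00–13:30, 14:00–17:00.
Oren ∩ Hiro ∩ Keiko: 11:00–11:30, 12:30–13:00, 16:00–16:30.
Restricted to 10:00–18:00: 11:00–11:30, 12:30–13:00, 16:00–16:30.
Windows ≥ 30 min: 11:00–11:30, 12:30–13:00, 16:00–16:30.
That's 3 windows.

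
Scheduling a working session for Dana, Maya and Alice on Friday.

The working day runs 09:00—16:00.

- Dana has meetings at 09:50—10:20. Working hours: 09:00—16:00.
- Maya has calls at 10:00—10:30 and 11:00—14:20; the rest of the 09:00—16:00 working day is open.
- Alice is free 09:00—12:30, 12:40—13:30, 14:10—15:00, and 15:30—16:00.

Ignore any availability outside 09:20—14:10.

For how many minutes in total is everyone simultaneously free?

Dana free within 09:00–16:00: 09:00–09:50, 10:20–16:00.
Maya free within 09:00–16:00: 09:00–10:00, 10:30–11:00, 14:20–16:00.
Dana ∩ Maya: 09:00–09:50, 10:30–11:00, 14:20–16:00.
Dana ∩ Maya ∩ Alice: 09:00–09:50, 10:30–11:00, 14:20–15:00, 15:30–16:00.
Restricted to 09:20–14:10: 09:20–09:50, 10:30–11:00.
Total common minutes: 30 + 30 = 60.

60 minutes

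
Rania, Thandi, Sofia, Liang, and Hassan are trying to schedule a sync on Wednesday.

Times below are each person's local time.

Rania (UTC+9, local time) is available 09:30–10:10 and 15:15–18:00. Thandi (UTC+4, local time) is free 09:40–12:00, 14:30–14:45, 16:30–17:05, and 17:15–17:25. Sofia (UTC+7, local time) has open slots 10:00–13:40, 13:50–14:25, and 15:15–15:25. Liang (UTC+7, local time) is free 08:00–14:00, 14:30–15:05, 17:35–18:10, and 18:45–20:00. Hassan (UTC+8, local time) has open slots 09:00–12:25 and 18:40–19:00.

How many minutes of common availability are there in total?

Rania → UTC: 00:30–01:10, 06:15–09:00.
Thandi → UTC: 05:40–08:00, 10:30–10:45, 12:30–13:05, 13:15–13:25.
Sofia → UTC: 03:00–06:40, 06:50–07:25, 08:15–08:25.
Liang → UTC: 01:00–07:00, 07:30–08:05, 10:35–11:10, 11:45–13:00.
Hassan → UTC: 01:00–04:25, 10:40–11:00.
Rania ∩ Thandi: 06:15–08:00.
Rania ∩ Thandi ∩ Sofia: 06:15–06:40, 06:50–07:25.
Rania ∩ Thandi ∩ Sofia ∩ Liang: 06:15–06:40, 06:50–07:00.
Rania ∩ Thandi ∩ Sofia ∩ Liang ∩ Hassan: (none).
Total common minutes: 0.

0 minutes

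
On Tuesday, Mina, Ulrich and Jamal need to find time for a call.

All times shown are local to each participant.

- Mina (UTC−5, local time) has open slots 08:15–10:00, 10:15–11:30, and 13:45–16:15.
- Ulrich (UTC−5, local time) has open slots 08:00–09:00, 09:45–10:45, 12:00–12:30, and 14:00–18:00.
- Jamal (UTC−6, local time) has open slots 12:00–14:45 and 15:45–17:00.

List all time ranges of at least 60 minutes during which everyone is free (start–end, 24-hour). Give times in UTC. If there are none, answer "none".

Mina → UTC: 13:15–15:00, 15:15–16:30, 18:45–21:15.
Ulrich → UTC: 13:00–14:00, 14:45–15:45, 17:00–17:30, 19:00–23:00.
Jamal → UTC: 18:00–20:45, 21:45–23:00.
Mina ∩ Ulrich: 13:15–14:00, 14:45–15:00, 15:15–15:45, 19:00–21:15.
Mina ∩ Ulrich ∩ Jamal: 19:00–20:45.
Windows ≥ 60 min: 19:00–20:45.

19:00–20:45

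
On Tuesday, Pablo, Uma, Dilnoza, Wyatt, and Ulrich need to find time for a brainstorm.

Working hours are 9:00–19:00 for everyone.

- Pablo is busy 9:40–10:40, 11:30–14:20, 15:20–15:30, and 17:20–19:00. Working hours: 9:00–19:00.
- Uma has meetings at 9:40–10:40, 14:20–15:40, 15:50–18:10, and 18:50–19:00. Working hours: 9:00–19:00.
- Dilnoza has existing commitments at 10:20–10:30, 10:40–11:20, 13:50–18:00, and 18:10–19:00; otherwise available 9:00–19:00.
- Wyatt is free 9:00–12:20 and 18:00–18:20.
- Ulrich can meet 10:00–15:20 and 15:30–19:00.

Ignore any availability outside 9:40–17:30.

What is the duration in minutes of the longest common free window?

Pablo free within 09:00–19:00: 09:00–09:40, 10:40–11:30, 14:20–15:20, 15:30–17:20.
Uma free within 09:00–19:00: 09:00–09:40, 10:40–14:20, 15:40–15:50, 18:10–18:50.
Dilnoza free within 09:00–19:00: 09:00–10:20, 10:30–10:40, 11:20–13:50, 18:00–18:10.
Pablo ∩ Uma: 09:00–09:40, 10:40–11:30, 15:40–15:50.
Pablo ∩ Uma ∩ Dilnoza: 09:00–09:40, 11:20–11:30.
Pablo ∩ Uma ∩ Dilnoza ∩ Wyatt: 09:00–09:40, 11:20–11:30.
Pablo ∩ Uma ∩ Dilnoza ∩ Wyatt ∩ Ulrich: 11:20–11:30.
Restricted to 09:40–17:30: 11:20–11:30.
Single common window of 10 minutes.

10 minutes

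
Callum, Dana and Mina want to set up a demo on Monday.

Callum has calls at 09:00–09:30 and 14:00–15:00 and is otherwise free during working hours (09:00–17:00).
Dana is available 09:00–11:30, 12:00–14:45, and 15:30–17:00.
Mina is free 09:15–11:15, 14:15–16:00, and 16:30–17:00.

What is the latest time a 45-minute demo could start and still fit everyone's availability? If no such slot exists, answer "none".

Callum free within 09:00–17:00: 09:30–14:00, 15:00–17:00.
Callum ∩ Dana: 09:30–11:30, 12:00–14:00, 15:30–17:00.
Callum ∩ Dana ∩ Mina: 09:30–11:15, 15:30–16:00, 16:30–17:00.
Windows ≥ 45 min: 09:30–11:15.
Latest start in the last window 09:30–11:15 is 11:15 − 45 min = 10:30.

10:30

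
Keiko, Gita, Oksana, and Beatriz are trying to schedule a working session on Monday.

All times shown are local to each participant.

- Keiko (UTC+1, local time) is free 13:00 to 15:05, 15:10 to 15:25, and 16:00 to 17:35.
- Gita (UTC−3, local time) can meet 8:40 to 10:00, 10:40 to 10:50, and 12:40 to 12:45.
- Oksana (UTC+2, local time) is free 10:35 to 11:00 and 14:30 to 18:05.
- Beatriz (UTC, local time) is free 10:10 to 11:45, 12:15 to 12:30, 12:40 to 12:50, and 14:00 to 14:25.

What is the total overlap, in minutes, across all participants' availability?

Keiko → UTC: 12:00–14:05, 14:10–14:25, 15:00–16:35.
Gita → UTC: 11:40–13:00, 13:40–13:50, 15:40–15:45.
Oksana → UTC: 08:35–09:00, 12:30–16:05.
Beatriz → UTC: 10:10–11:45, 12:15–12:30, 12:40–12:50, 14:00–14:25.
Keiko ∩ Gita: 12:00–13:00, 13:40–13:50, 15:40–15:45.
Keiko ∩ Gita ∩ Oksana: 12:30–13:00, 13:40–13:50, 15:40–15:45.
Keiko ∩ Gita ∩ Oksana ∩ Beatriz: 12:40–12:50.
Total common minutes: 10.

10 minutes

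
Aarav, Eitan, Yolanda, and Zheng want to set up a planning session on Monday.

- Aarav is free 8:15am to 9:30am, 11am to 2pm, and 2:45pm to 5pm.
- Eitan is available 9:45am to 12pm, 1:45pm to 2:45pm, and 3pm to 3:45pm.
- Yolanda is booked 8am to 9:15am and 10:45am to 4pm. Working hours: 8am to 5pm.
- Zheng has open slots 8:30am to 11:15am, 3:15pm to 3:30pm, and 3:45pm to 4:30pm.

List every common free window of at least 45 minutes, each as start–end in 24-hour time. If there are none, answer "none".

none

Yolanda free within 08:00–17:00: 09:15–10:45, 16:00–17:00.
Aarav ∩ Eitan: 11:00–12:00, 13:45–14:00, 15:00–15:45.
Aarav ∩ Eitan ∩ Yolanda: (none).
Aarav ∩ Eitan ∩ Yolanda ∩ Zheng: (none).
Windows ≥ 45 min: (none).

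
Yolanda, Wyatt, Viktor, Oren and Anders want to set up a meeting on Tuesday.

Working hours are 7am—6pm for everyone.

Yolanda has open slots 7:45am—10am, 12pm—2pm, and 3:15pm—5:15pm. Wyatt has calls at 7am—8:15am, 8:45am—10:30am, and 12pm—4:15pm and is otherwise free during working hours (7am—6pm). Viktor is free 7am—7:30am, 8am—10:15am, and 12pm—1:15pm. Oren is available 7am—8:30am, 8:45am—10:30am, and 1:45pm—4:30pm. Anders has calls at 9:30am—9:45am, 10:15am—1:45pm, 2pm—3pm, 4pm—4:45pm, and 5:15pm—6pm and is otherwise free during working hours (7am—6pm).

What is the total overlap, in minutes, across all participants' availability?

Wyatt free within 07:00–18:00: 08:15–08:45, 10:30–12:00, 16:15–18:00.
Anders free within 07:00–18:00: 07:00–09:30, 09:45–10:15, 13:45–14:00, 15:00–16:00, 16:45–17:15.
Yolanda ∩ Wyatt: 08:15–08:45, 16:15–17:15.
Yolanda ∩ Wyatt ∩ Viktor: 08:15–08:45.
Yolanda ∩ Wyatt ∩ Viktor ∩ Oren: 08:15–08:30.
Yolanda ∩ Wyatt ∩ Viktor ∩ Oren ∩ Anders: 08:15–08:30.
Total common minutes: 15.

15 minutes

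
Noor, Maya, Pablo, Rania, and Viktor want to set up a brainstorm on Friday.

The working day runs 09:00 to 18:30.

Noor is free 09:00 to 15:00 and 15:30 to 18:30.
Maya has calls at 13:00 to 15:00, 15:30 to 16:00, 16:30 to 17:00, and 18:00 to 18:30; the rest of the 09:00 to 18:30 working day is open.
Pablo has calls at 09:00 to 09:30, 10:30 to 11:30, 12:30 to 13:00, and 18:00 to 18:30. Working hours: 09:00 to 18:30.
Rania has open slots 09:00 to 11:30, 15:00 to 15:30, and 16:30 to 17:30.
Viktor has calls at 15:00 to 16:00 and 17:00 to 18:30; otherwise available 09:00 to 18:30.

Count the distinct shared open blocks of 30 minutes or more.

1

Maya free within 09:00–18:30: 09:00–13:00, 15:00–15:30, 16:00–16:30, 17:00–18:00.
Pablo free within 09:00–18:30: 09:30–10:30, 11:30–12:30, 13:00–18:00.
Viktor free within 09:00–18:30: 09:00–15:00, 16:00–17:00.
Noor ∩ Maya: 09:00–13:00, 16:00–16:30, 17:00–18:00.
Noor ∩ Maya ∩ Pablo: 09:30–10:30, 11:30–12:30, 16:00–16:30, 17:00–18:00.
Noor ∩ Maya ∩ Pablo ∩ Rania: 09:30–10:30, 17:00–17:30.
Noor ∩ Maya ∩ Pablo ∩ Rania ∩ Viktor: 09:30–10:30.
Windows ≥ 30 min: 09:30–10:30.
That's 1 window.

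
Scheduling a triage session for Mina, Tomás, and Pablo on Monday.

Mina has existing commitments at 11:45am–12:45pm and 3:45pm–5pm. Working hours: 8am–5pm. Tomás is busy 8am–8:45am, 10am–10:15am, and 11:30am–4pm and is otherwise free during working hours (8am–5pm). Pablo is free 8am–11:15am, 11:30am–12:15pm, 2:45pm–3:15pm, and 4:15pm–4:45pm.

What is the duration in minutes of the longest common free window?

75 minutes

Mina free within 08:00–17:00: 08:00–11:45, 12:45–15:45.
Tomás free within 08:00–17:00: 08:45–10:00, 10:15–11:30, 16:00–17:00.
Mina ∩ Tomás: 08:45–10:00, 10:15–11:30.
Mina ∩ Tomás ∩ Pablo: 08:45–10:00, 10:15–11:15.
Common window lengths: 75, 60 min; longest is 75.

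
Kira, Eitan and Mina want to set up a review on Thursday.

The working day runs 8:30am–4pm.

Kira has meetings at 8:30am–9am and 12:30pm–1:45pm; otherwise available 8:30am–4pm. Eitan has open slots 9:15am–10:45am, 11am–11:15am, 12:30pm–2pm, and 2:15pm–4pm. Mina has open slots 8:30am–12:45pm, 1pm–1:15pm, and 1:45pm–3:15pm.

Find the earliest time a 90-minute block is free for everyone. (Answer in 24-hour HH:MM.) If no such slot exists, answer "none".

Kira free within 08:30–16:00: 09:00–12:30, 13:45–16:00.
Kira ∩ Eitan: 09:15–10:45, 11:00–11:15, 13:45–14:00, 14:15–16:00.
Kira ∩ Eitan ∩ Mina: 09:15–10:45, 11:00–11:15, 13:45–14:00, 14:15–15:15.
Windows ≥ 90 min: 09:15–10:45.
Earliest such window starts at 09:15.

09:15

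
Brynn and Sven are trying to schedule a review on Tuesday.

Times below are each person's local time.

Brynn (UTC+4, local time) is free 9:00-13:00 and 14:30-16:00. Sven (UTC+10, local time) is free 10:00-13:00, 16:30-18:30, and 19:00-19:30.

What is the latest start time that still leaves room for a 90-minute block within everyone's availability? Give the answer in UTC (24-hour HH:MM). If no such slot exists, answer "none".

07:00

Brynn → UTC: 05:00–09:00, 10:30–12:00.
Sven → UTC: 00:00–03:00, 06:30–08:30, 09:00–09:30.
Brynn ∩ Sven: 06:30–08:30.
Windows ≥ 90 min: 06:30–08:30.
Latest start in the last window 06:30–08:30 is 08:30 − 90 min = 07:00.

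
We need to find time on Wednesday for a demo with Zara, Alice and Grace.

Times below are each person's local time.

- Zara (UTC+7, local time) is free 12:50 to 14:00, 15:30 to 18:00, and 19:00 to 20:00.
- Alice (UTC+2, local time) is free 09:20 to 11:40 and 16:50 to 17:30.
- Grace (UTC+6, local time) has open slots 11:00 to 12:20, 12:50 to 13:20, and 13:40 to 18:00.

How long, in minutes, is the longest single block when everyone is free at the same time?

Zara → UTC: 05:50–07:00, 08:30–11:00, 12:00–13:00.
Alice → UTC: 07:20–09:40, 14:50–15:30.
Grace → UTC: 05:00–06:20, 06:50–07:20, 07:40–12:00.
Zara ∩ Alice: 08:30–09:40.
Zara ∩ Alice ∩ Grace: 08:30–09:40.
Single common window of 70 minutes.

70 minutes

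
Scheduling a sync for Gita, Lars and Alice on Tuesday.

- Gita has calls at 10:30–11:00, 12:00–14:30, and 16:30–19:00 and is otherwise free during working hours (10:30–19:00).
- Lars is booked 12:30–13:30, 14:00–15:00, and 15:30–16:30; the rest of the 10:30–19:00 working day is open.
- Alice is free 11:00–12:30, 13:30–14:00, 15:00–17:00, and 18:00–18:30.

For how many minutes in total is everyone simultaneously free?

90 minutes

Gita free within 10:30–19:00: 11:00–12:00, 14:30–16:30.
Lars free within 10:30–19:00: 10:30–12:30, 13:30–14:00, 15:00–15:30, 16:30–19:00.
Gita ∩ Lars: 11:00–12:00, 15:00–15:30.
Gita ∩ Lars ∩ Alice: 11:00–12:00, 15:00–15:30.
Total common minutes: 60 + 30 = 90.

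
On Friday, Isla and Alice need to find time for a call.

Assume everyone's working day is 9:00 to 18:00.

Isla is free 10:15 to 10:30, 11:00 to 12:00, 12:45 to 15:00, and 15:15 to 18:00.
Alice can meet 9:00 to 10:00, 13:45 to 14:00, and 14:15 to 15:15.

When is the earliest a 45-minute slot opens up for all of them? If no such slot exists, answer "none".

14:15

Isla ∩ Alice: 13:45–14:00, 14:15–15:00.
Windows ≥ 45 min: 14:15–15:00.
Earliest such window starts at 14:15.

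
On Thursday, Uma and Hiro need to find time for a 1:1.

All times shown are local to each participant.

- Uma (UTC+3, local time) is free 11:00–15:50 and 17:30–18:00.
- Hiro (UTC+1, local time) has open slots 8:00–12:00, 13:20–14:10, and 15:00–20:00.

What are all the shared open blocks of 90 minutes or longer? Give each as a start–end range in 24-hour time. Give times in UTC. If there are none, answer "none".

Uma → UTC: 08:00–12:50, 14:30–15:00.
Hiro → UTC: 07:00–11:00, 12:20–13:10, 14:00–19:00.
Uma ∩ Hiro: 08:00–11:00, 12:20–12:50, 14:30–15:00.
Windows ≥ 90 min: 08:00–11:00.

08:00–11:00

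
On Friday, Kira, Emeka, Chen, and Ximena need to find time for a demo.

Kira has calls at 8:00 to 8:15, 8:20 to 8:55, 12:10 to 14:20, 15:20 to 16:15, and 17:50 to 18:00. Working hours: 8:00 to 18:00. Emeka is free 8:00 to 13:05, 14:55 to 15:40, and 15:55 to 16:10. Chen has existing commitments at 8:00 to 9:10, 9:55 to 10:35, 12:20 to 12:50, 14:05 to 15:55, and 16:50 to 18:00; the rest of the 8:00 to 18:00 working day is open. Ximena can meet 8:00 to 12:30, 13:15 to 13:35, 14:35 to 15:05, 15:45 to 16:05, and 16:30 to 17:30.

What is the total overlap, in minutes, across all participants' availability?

Kira free within 08:00–18:00: 08:15–08:20, 08:55–12:10, 14:20–15:20, 16:15–17:50.
Chen free within 08:00–18:00: 09:10–09:55, 10:35–12:20, 12:50–14:05, 15:55–16:50.
Kira ∩ Emeka: 08:15–08:20, 08:55–12:10, 14:55–15:20.
Kira ∩ Emeka ∩ Chen: 09:10–09:55, 10:35–12:10.
Kira ∩ Emeka ∩ Chen ∩ Ximena: 09:10–09:55, 10:35–12:10.
Total common minutes: 45 + 95 = 140.

140 minutes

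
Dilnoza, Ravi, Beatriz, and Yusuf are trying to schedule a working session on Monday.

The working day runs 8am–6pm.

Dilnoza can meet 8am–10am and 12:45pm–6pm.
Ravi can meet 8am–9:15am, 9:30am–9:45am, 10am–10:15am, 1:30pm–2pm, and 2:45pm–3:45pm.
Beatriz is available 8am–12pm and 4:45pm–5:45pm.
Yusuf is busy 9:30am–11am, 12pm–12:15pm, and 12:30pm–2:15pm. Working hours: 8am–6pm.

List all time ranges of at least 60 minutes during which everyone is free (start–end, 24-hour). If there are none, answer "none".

08:00–09:15

Yusuf free within 08:00–18:00: 08:00–09:30, 11:00–12:00, 12:15–12:30, 14:15–18:00.
Dilnoza ∩ Ravi: 08:00–09:15, 09:30–09:45, 13:30–14:00, 14:45–15:45.
Dilnoza ∩ Ravi ∩ Beatriz: 08:00–09:15, 09:30–09:45.
Dilnoza ∩ Ravi ∩ Beatriz ∩ Yusuf: 08:00–09:15.
Windows ≥ 60 min: 08:00–09:15.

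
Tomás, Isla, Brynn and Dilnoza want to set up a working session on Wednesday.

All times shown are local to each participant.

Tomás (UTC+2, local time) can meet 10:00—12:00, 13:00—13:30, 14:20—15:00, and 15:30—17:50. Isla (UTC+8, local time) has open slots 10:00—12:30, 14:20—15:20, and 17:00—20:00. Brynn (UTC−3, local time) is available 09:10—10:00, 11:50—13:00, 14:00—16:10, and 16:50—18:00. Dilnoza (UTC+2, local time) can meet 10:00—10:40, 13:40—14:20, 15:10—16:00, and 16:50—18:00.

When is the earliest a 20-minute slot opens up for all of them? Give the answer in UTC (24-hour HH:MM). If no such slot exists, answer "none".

none

Tomás → UTC: 08:00–10:00, 11:00–11:30, 12:20–13:00, 13:30–15:50.
Isla → UTC: 02:00–04:30, 06:20–07:20, 09:00–12:00.
Brynn → UTC: 12:10–13:00, 14:50–16:00, 17:00–19:10, 19:50–21:00.
Dilnoza → UTC: 08:00–08:40, 11:40–12:20, 13:10–14:00, 14:50–16:00.
Tomás ∩ Isla: 09:00–10:00, 11:00–11:30.
Tomás ∩ Isla ∩ Brynn: (none).
Tomás ∩ Isla ∩ Brynn ∩ Dilnoza: (none).
Windows ≥ 20 min: (none).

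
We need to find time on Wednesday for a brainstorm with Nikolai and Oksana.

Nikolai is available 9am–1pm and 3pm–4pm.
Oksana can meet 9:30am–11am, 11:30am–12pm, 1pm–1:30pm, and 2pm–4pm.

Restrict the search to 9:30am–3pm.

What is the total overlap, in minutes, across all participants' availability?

120 minutes

Nikolai ∩ Oksana: 09:30–11:00, 11:30–12:00, 15:00–16:00.
Restricted to 09:30–15:00: 09:30–11:00, 11:30–12:00.
Total common minutes: 90 + 30 = 120.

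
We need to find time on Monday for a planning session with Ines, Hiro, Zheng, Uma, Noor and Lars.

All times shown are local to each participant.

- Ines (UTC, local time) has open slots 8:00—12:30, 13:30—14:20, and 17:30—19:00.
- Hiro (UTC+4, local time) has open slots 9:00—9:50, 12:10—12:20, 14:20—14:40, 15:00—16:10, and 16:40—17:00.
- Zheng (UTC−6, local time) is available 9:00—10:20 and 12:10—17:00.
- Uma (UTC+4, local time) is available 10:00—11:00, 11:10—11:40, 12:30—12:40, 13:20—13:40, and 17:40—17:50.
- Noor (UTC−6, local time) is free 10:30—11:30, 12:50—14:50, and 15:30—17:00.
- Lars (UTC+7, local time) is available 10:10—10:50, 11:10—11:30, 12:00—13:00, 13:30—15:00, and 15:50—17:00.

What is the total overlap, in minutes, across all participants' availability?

Ines → UTC: 08:00–12:30, 13:30–14:20, 17:30–19:00.
Hiro → UTC: 05:00–05:50, 08:10–08:20, 10:20–10:40, 11:00–12:10, 12:40–13:00.
Zheng → UTC: 15:00–16:20, 18:10–23:00.
Uma → UTC: 06:00–07:00, 07:10–07:40, 08:30–08:40, 09:20–09:40, 13:40–13:50.
Noor → UTC: 16:30–17:30, 18:50–20:50, 21:30–23:00.
Lars → UTC: 03:10–03:50, 04:10–04:30, 05:00–06:00, 06:30–08:00, 08:50–10:00.
Ines ∩ Hiro: 08:10–08:20, 10:20–10:40, 11:00–12:10.
Ines ∩ Hiro ∩ Zheng: (none).
Ines ∩ Hiro ∩ Zheng ∩ Uma: (none).
Ines ∩ Hiro ∩ Zheng ∩ Uma ∩ Noor: (none).
Ines ∩ Hiro ∩ Zheng ∩ Uma ∩ Noor ∩ Lars: (none).
Total common minutes: 0.

0 minutes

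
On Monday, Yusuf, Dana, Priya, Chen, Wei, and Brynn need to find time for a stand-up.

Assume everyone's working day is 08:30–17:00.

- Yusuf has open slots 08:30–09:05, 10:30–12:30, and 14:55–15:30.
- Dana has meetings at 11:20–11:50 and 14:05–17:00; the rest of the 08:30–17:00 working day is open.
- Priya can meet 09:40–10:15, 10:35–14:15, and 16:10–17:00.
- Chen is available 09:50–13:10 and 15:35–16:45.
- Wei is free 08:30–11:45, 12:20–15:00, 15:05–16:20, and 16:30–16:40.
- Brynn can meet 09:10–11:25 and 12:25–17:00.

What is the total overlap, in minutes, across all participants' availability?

50 minutes

Dana free within 08:30–17:00: 08:30–11:20, 11:50–14:05.
Yusuf ∩ Dana: 08:30–09:05, 10:30–11:20, 11:50–12:30.
Yusuf ∩ Dana ∩ Priya: 10:35–11:20, 11:50–12:30.
Yusuf ∩ Dana ∩ Priya ∩ Chen: 10:35–11:20, 11:50–12:30.
Yusuf ∩ Dana ∩ Priya ∩ Chen ∩ Wei: 10:35–11:20, 12:20–12:30.
Yusuf ∩ Dana ∩ Priya ∩ Chen ∩ Wei ∩ Brynn: 10:35–11:20, 12:25–12:30.
Total common minutes: 45 + 5 = 50.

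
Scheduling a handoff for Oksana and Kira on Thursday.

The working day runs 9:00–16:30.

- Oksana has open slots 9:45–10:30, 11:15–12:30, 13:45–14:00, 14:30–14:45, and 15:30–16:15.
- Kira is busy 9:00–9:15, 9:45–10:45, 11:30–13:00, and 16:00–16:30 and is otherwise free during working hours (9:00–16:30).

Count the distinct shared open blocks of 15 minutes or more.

Kira free within 09:00–16:30: 09:15–09:45, 10:45–11:30, 13:00–16:00.
Oksana ∩ Kira: 11:15–11:30, 13:45–14:00, 14:30–14:45, 15:30–16:00.
Windows ≥ 15 min: 11:15–11:30, 13:45–14:00, 14:30–14:45, 15:30–16:00.
That's 4 windows.

4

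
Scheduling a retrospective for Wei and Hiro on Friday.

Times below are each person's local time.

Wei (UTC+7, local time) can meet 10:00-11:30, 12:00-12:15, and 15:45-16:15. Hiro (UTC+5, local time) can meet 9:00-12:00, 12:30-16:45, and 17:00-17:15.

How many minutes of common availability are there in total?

75 minutes

Wei → UTC: 03:00–04:30, 05:00–05:15, 08:45–09:15.
Hiro → UTC: 04:00–07:00, 07:30–11:45, 12:00–12:15.
Wei ∩ Hiro: 04:00–04:30, 05:00–05:15, 08:45–09:15.
Total common minutes: 30 + 15 + 30 = 75.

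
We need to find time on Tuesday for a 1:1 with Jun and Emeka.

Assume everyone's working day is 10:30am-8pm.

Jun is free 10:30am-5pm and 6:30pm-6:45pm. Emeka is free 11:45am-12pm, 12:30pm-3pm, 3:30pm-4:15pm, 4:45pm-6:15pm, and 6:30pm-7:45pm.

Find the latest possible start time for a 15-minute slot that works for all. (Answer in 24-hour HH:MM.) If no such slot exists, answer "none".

Jun ∩ Emeka: 11:45–12:00, 12:30–15:00, 15:30–16:15, 16:45–17:00, 18:30–18:45.
Windows ≥ 15 min: 11:45–12:00, 12:30–15:00, 15:30–16:15, 16:45–17:00, 18:30–18:45.
Latest start in the last window 18:30–18:45 is 18:45 − 15 min = 18:30.

18:30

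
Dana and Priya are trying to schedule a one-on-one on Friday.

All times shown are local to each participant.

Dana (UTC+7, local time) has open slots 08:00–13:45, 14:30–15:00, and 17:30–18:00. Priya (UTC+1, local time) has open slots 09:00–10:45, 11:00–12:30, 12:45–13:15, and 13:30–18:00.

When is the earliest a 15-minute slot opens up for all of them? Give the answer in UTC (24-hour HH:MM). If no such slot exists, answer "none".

Dana → UTC: 01:00–06:45, 07:30–08:00, 10:30–11:00.
Priya → UTC: 08:00–09:45, 10:00–11:30, 11:45–12:15, 12:30–17:00.
Dana ∩ Priya: 10:30–11:00.
Windows ≥ 15 min: 10:30–11:00.
Earliest such window starts at 10:30.

10:30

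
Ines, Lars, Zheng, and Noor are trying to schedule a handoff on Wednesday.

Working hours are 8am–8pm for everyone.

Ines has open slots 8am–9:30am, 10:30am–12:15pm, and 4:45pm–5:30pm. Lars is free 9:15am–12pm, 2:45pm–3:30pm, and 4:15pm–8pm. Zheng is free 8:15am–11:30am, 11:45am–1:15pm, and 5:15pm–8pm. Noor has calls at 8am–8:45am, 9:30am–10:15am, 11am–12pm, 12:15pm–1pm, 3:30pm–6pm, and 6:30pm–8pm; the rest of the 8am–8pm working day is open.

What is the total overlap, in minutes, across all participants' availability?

Noor free within 08:00–20:00: 08:45–09:30, 10:15–11:00, 12:00–12:15, 13:00–15:30, 18:00–18:30.
Ines ∩ Lars: 09:15–09:30, 10:30–12:00, 16:45–17:30.
Ines ∩ Lars ∩ Zheng: 09:15–09:30, 10:30–11:30, 11:45–12:00, 17:15–17:30.
Ines ∩ Lars ∩ Zheng ∩ Noor: 09:15–09:30, 10:30–11:00.
Total common minutes: 15 + 30 = 45.

45 minutes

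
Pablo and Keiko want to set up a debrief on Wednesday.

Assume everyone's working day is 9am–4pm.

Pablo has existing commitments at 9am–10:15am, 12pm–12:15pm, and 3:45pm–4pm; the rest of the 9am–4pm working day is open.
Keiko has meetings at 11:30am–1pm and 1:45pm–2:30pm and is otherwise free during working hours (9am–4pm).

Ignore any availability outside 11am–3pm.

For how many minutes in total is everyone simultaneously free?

Pablo free within 09:00–16:00: 10:15–12:00, 12:15–15:45.
Keiko free within 09:00–16:00: 09:00–11:30, 13:00–13:45, 14:30–16:00.
Pablo ∩ Keiko: 10:15–11:30, 13:00–13:45, 14:30–15:45.
Restricted to 11:00–15:00: 11:00–11:30, 13:00–13:45, 14:30–15:00.
Total common minutes: 30 + 45 + 30 = 105.

105 minutes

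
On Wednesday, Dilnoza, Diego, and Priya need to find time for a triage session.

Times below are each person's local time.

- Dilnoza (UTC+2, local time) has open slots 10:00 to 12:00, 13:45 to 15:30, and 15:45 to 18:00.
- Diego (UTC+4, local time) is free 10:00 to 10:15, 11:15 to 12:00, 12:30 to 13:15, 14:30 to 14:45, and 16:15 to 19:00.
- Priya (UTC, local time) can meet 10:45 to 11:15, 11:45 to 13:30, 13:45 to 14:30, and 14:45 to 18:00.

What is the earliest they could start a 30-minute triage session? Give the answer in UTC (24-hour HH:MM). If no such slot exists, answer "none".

Dilnoza → UTC: 08:00–10:00, 11:45–13:30, 13:45–16:00.
Diego → UTC: 06:00–06:15, 07:15–08:00, 08:30–09:15, 10:30–10:45, 12:15–15:00.
Priya → UTC: 10:45–11:15, 11:45–13:30, 13:45–14:30, 14:45–18:00.
Dilnoza ∩ Diego: 08:30–09:15, 12:15–13:30, 13:45–15:00.
Dilnoza ∩ Diego ∩ Priya: 12:15–13:30, 13:45–14:30, 14:45–15:00.
Windows ≥ 30 min: 12:15–13:30, 13:45–14:30.
Earliest such window starts at 12:15.

12:15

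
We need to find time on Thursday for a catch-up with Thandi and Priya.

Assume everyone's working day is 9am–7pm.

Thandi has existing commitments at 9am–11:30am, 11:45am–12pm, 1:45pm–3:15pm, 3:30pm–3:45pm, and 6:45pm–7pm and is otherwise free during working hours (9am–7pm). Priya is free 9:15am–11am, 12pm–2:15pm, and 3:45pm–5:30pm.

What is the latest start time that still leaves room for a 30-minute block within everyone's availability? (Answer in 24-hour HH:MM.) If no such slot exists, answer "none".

17:00

Thandi free within 09:00–19:00: 11:30–11:45, 12:00–13:45, 15:15–15:30, 15:45–18:45.
Thandi ∩ Priya: 12:00–13:45, 15:45–17:30.
Windows ≥ 30 min: 12:00–13:45, 15:45–17:30.
Latest start in the last window 15:45–17:30 is 17:30 − 30 min = 17:00.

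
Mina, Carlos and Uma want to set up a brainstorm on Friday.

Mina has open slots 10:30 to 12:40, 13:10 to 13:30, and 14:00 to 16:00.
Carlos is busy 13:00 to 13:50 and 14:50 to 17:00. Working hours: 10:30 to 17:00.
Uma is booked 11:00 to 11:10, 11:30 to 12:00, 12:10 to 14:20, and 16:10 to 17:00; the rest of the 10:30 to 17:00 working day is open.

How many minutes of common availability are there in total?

90 minutes

Carlos free within 10:30–17:00: 10:30–13:00, 13:50–14:50.
Uma free within 10:30–17:00: 10:30–11:00, 11:10–11:30, 12:00–12:10, 14:20–16:10.
Mina ∩ Carlos: 10:30–12:40, 14:00–14:50.
Mina ∩ Carlos ∩ Uma: 10:30–11:00, 11:10–11:30, 12:00–12:10, 14:20–14:50.
Total common minutes: 30 + 20 + 10 + 30 = 90.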